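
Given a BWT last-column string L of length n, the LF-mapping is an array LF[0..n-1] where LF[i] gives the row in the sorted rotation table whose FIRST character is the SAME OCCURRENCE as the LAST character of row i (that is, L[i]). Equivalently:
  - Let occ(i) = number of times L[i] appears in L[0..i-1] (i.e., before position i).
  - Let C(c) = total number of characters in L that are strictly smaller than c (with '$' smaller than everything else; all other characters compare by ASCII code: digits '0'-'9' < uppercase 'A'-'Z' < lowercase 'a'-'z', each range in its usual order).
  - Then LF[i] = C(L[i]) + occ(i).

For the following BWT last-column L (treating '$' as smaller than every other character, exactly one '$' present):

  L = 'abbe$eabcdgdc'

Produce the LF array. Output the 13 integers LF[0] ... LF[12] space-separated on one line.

Answer: 1 3 4 10 0 11 2 5 6 8 12 9 7

Derivation:
Char counts: '$':1, 'a':2, 'b':3, 'c':2, 'd':2, 'e':2, 'g':1
C (first-col start): C('$')=0, C('a')=1, C('b')=3, C('c')=6, C('d')=8, C('e')=10, C('g')=12
L[0]='a': occ=0, LF[0]=C('a')+0=1+0=1
L[1]='b': occ=0, LF[1]=C('b')+0=3+0=3
L[2]='b': occ=1, LF[2]=C('b')+1=3+1=4
L[3]='e': occ=0, LF[3]=C('e')+0=10+0=10
L[4]='$': occ=0, LF[4]=C('$')+0=0+0=0
L[5]='e': occ=1, LF[5]=C('e')+1=10+1=11
L[6]='a': occ=1, LF[6]=C('a')+1=1+1=2
L[7]='b': occ=2, LF[7]=C('b')+2=3+2=5
L[8]='c': occ=0, LF[8]=C('c')+0=6+0=6
L[9]='d': occ=0, LF[9]=C('d')+0=8+0=8
L[10]='g': occ=0, LF[10]=C('g')+0=12+0=12
L[11]='d': occ=1, LF[11]=C('d')+1=8+1=9
L[12]='c': occ=1, LF[12]=C('c')+1=6+1=7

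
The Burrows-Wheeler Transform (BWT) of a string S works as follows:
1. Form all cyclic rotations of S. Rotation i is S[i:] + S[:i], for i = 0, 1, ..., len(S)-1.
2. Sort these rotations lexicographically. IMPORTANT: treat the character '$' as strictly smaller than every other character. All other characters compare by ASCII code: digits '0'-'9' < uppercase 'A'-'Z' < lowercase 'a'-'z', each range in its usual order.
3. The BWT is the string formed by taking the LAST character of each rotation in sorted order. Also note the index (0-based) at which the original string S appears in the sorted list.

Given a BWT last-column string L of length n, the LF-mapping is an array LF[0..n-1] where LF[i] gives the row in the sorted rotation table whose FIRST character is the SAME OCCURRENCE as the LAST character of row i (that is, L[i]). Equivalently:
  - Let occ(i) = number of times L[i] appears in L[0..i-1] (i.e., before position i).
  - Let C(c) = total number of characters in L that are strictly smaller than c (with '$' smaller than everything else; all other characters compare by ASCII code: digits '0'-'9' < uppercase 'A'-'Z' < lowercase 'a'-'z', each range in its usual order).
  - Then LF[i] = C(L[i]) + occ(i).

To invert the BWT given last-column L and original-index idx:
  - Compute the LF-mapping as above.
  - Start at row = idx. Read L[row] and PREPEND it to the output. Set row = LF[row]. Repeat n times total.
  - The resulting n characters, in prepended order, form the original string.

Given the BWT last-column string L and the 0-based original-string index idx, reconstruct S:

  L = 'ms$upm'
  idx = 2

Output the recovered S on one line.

LF mapping: 1 4 0 5 3 2
Walk LF starting at row 2, prepending L[row]:
  step 1: row=2, L[2]='$', prepend. Next row=LF[2]=0
  step 2: row=0, L[0]='m', prepend. Next row=LF[0]=1
  step 3: row=1, L[1]='s', prepend. Next row=LF[1]=4
  step 4: row=4, L[4]='p', prepend. Next row=LF[4]=3
  step 5: row=3, L[3]='u', prepend. Next row=LF[3]=5
  step 6: row=5, L[5]='m', prepend. Next row=LF[5]=2
Reversed output: mupsm$

Answer: mupsm$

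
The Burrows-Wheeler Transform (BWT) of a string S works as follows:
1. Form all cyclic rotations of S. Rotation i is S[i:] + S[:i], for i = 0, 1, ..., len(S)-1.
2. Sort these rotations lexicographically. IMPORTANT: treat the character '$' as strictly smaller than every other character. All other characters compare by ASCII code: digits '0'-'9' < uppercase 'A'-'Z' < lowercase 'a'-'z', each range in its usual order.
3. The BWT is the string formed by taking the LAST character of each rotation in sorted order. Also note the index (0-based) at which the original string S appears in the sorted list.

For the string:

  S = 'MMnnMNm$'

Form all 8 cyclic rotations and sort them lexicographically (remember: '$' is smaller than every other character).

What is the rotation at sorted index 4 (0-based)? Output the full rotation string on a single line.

Answer: Nm$MMnnM

Derivation:
All 8 rotations (rotation i = S[i:]+S[:i]):
  rot[0] = MMnnMNm$
  rot[1] = MnnMNm$M
  rot[2] = nnMNm$MM
  rot[3] = nMNm$MMn
  rot[4] = MNm$MMnn
  rot[5] = Nm$MMnnM
  rot[6] = m$MMnnMN
  rot[7] = $MMnnMNm
Sorted (with $ < everything):
  sorted[0] = $MMnnMNm
  sorted[1] = MMnnMNm$
  sorted[2] = MNm$MMnn
  sorted[3] = MnnMNm$M
  sorted[4] = Nm$MMnnM
  sorted[5] = m$MMnnMN
  sorted[6] = nMNm$MMn
  sorted[7] = nnMNm$MM
sorted[4] = Nm$MMnnM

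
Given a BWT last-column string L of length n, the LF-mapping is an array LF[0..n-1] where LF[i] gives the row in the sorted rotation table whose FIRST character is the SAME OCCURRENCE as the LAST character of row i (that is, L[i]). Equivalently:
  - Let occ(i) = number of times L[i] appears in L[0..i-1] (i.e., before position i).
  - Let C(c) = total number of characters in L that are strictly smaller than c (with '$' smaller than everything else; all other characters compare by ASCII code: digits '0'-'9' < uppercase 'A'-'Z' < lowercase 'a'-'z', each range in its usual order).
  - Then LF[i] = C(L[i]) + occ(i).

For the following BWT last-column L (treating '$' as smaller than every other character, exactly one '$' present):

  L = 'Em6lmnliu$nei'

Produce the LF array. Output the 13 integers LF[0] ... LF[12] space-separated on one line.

Answer: 2 8 1 6 9 10 7 4 12 0 11 3 5

Derivation:
Char counts: '$':1, '6':1, 'E':1, 'e':1, 'i':2, 'l':2, 'm':2, 'n':2, 'u':1
C (first-col start): C('$')=0, C('6')=1, C('E')=2, C('e')=3, C('i')=4, C('l')=6, C('m')=8, C('n')=10, C('u')=12
L[0]='E': occ=0, LF[0]=C('E')+0=2+0=2
L[1]='m': occ=0, LF[1]=C('m')+0=8+0=8
L[2]='6': occ=0, LF[2]=C('6')+0=1+0=1
L[3]='l': occ=0, LF[3]=C('l')+0=6+0=6
L[4]='m': occ=1, LF[4]=C('m')+1=8+1=9
L[5]='n': occ=0, LF[5]=C('n')+0=10+0=10
L[6]='l': occ=1, LF[6]=C('l')+1=6+1=7
L[7]='i': occ=0, LF[7]=C('i')+0=4+0=4
L[8]='u': occ=0, LF[8]=C('u')+0=12+0=12
L[9]='$': occ=0, LF[9]=C('$')+0=0+0=0
L[10]='n': occ=1, LF[10]=C('n')+1=10+1=11
L[11]='e': occ=0, LF[11]=C('e')+0=3+0=3
L[12]='i': occ=1, LF[12]=C('i')+1=4+1=5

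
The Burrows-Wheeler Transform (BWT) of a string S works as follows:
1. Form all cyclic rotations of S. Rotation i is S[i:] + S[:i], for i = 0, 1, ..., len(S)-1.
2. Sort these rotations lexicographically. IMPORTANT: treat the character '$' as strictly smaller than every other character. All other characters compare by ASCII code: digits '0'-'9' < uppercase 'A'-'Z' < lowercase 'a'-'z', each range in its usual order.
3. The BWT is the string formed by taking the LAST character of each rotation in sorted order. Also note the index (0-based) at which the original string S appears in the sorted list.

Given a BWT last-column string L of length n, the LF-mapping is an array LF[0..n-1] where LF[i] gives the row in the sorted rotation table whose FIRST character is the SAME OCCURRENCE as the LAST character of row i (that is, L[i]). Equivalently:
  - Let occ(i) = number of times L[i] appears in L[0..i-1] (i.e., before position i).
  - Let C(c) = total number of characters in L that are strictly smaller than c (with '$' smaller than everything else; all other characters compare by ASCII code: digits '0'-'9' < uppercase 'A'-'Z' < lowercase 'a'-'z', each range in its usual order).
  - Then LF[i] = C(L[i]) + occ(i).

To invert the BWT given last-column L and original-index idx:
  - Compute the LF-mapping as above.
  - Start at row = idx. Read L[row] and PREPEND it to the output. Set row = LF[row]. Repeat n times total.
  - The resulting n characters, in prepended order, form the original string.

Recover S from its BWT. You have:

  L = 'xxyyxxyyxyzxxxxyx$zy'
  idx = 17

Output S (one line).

LF mapping: 1 2 11 12 3 4 13 14 5 15 18 6 7 8 9 16 10 0 19 17
Walk LF starting at row 17, prepending L[row]:
  step 1: row=17, L[17]='$', prepend. Next row=LF[17]=0
  step 2: row=0, L[0]='x', prepend. Next row=LF[0]=1
  step 3: row=1, L[1]='x', prepend. Next row=LF[1]=2
  step 4: row=2, L[2]='y', prepend. Next row=LF[2]=11
  step 5: row=11, L[11]='x', prepend. Next row=LF[11]=6
  step 6: row=6, L[6]='y', prepend. Next row=LF[6]=13
  step 7: row=13, L[13]='x', prepend. Next row=LF[13]=8
  step 8: row=8, L[8]='x', prepend. Next row=LF[8]=5
  step 9: row=5, L[5]='x', prepend. Next row=LF[5]=4
  step 10: row=4, L[4]='x', prepend. Next row=LF[4]=3
  step 11: row=3, L[3]='y', prepend. Next row=LF[3]=12
  step 12: row=12, L[12]='x', prepend. Next row=LF[12]=7
  step 13: row=7, L[7]='y', prepend. Next row=LF[7]=14
  step 14: row=14, L[14]='x', prepend. Next row=LF[14]=9
  step 15: row=9, L[9]='y', prepend. Next row=LF[9]=15
  step 16: row=15, L[15]='y', prepend. Next row=LF[15]=16
  step 17: row=16, L[16]='x', prepend. Next row=LF[16]=10
  step 18: row=10, L[10]='z', prepend. Next row=LF[10]=18
  step 19: row=18, L[18]='z', prepend. Next row=LF[18]=19
  step 20: row=19, L[19]='y', prepend. Next row=LF[19]=17
Reversed output: yzzxyyxyxyxxxxyxyxx$

Answer: yzzxyyxyxyxxxxyxyxx$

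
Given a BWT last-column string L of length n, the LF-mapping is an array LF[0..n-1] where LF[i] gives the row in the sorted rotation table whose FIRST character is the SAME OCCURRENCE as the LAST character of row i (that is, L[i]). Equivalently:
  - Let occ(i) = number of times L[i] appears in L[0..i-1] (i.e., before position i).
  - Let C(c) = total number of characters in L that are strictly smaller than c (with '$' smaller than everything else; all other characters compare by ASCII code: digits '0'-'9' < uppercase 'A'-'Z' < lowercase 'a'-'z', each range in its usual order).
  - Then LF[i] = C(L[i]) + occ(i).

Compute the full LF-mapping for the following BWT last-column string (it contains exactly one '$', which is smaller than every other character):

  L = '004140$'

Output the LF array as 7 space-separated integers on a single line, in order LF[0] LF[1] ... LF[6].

Answer: 1 2 5 4 6 3 0

Derivation:
Char counts: '$':1, '0':3, '1':1, '4':2
C (first-col start): C('$')=0, C('0')=1, C('1')=4, C('4')=5
L[0]='0': occ=0, LF[0]=C('0')+0=1+0=1
L[1]='0': occ=1, LF[1]=C('0')+1=1+1=2
L[2]='4': occ=0, LF[2]=C('4')+0=5+0=5
L[3]='1': occ=0, LF[3]=C('1')+0=4+0=4
L[4]='4': occ=1, LF[4]=C('4')+1=5+1=6
L[5]='0': occ=2, LF[5]=C('0')+2=1+2=3
L[6]='$': occ=0, LF[6]=C('$')+0=0+0=0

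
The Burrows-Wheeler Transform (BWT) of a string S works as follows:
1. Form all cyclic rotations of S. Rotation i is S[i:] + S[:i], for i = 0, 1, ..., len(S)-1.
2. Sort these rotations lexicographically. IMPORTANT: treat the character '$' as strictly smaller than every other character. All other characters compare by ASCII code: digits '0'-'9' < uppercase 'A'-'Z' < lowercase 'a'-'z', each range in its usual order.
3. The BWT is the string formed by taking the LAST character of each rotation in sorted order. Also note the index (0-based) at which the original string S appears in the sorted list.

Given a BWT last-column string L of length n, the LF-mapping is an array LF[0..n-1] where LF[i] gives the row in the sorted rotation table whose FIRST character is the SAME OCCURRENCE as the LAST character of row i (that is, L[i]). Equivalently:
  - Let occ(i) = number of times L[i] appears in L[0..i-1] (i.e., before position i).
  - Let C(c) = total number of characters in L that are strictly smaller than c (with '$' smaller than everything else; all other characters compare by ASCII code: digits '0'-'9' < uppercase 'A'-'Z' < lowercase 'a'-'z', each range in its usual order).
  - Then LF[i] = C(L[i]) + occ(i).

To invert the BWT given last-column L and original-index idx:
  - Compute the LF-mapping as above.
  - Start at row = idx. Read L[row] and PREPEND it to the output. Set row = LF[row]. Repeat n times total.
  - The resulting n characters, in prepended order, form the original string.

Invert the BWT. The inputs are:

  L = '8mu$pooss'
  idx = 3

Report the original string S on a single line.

Answer: opossum8$

Derivation:
LF mapping: 1 2 8 0 5 3 4 6 7
Walk LF starting at row 3, prepending L[row]:
  step 1: row=3, L[3]='$', prepend. Next row=LF[3]=0
  step 2: row=0, L[0]='8', prepend. Next row=LF[0]=1
  step 3: row=1, L[1]='m', prepend. Next row=LF[1]=2
  step 4: row=2, L[2]='u', prepend. Next row=LF[2]=8
  step 5: row=8, L[8]='s', prepend. Next row=LF[8]=7
  step 6: row=7, L[7]='s', prepend. Next row=LF[7]=6
  step 7: row=6, L[6]='o', prepend. Next row=LF[6]=4
  step 8: row=4, L[4]='p', prepend. Next row=LF[4]=5
  step 9: row=5, L[5]='o', prepend. Next row=LF[5]=3
Reversed output: opossum8$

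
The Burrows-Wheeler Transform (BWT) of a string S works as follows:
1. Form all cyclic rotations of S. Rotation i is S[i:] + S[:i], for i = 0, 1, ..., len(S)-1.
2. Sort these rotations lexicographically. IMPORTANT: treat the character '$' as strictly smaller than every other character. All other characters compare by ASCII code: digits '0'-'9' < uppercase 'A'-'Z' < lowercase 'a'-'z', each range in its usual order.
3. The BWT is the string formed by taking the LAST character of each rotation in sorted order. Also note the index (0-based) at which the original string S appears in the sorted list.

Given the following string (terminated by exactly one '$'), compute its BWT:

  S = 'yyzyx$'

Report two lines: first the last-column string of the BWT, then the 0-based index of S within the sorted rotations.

Answer: xyz$yy
3

Derivation:
All 6 rotations (rotation i = S[i:]+S[:i]):
  rot[0] = yyzyx$
  rot[1] = yzyx$y
  rot[2] = zyx$yy
  rot[3] = yx$yyz
  rot[4] = x$yyzy
  rot[5] = $yyzyx
Sorted (with $ < everything):
  sorted[0] = $yyzyx  (last char: 'x')
  sorted[1] = x$yyzy  (last char: 'y')
  sorted[2] = yx$yyz  (last char: 'z')
  sorted[3] = yyzyx$  (last char: '$')
  sorted[4] = yzyx$y  (last char: 'y')
  sorted[5] = zyx$yy  (last char: 'y')
Last column: xyz$yy
Original string S is at sorted index 3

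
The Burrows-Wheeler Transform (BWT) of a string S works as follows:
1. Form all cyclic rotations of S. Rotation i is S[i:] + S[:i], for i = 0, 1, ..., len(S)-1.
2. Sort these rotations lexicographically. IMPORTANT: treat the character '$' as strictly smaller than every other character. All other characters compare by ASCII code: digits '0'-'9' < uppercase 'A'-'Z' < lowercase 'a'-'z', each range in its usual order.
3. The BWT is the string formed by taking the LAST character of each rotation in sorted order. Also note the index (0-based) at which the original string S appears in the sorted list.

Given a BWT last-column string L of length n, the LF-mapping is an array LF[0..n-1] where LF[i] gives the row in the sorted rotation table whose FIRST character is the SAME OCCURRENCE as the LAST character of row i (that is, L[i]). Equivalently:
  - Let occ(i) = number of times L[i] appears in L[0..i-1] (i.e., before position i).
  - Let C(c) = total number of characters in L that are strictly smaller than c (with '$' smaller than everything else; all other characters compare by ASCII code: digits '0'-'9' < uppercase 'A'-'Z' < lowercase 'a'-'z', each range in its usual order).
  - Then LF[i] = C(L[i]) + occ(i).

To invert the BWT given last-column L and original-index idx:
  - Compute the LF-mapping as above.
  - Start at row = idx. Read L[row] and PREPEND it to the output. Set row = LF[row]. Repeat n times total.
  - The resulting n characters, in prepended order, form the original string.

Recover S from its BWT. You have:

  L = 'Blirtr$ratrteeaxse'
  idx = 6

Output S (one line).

Answer: extraterrestrialB$

Derivation:
LF mapping: 1 8 7 9 14 10 0 11 2 15 12 16 4 5 3 17 13 6
Walk LF starting at row 6, prepending L[row]:
  step 1: row=6, L[6]='$', prepend. Next row=LF[6]=0
  step 2: row=0, L[0]='B', prepend. Next row=LF[0]=1
  step 3: row=1, L[1]='l', prepend. Next row=LF[1]=8
  step 4: row=8, L[8]='a', prepend. Next row=LF[8]=2
  step 5: row=2, L[2]='i', prepend. Next row=LF[2]=7
  step 6: row=7, L[7]='r', prepend. Next row=LF[7]=11
  step 7: row=11, L[11]='t', prepend. Next row=LF[11]=16
  step 8: row=16, L[16]='s', prepend. Next row=LF[16]=13
  step 9: row=13, L[13]='e', prepend. Next row=LF[13]=5
  step 10: row=5, L[5]='r', prepend. Next row=LF[5]=10
  step 11: row=10, L[10]='r', prepend. Next row=LF[10]=12
  step 12: row=12, L[12]='e', prepend. Next row=LF[12]=4
  step 13: row=4, L[4]='t', prepend. Next row=LF[4]=14
  step 14: row=14, L[14]='a', prepend. Next row=LF[14]=3
  step 15: row=3, L[3]='r', prepend. Next row=LF[3]=9
  step 16: row=9, L[9]='t', prepend. Next row=LF[9]=15
  step 17: row=15, L[15]='x', prepend. Next row=LF[15]=17
  step 18: row=17, L[17]='e', prepend. Next row=LF[17]=6
Reversed output: extraterrestrialB$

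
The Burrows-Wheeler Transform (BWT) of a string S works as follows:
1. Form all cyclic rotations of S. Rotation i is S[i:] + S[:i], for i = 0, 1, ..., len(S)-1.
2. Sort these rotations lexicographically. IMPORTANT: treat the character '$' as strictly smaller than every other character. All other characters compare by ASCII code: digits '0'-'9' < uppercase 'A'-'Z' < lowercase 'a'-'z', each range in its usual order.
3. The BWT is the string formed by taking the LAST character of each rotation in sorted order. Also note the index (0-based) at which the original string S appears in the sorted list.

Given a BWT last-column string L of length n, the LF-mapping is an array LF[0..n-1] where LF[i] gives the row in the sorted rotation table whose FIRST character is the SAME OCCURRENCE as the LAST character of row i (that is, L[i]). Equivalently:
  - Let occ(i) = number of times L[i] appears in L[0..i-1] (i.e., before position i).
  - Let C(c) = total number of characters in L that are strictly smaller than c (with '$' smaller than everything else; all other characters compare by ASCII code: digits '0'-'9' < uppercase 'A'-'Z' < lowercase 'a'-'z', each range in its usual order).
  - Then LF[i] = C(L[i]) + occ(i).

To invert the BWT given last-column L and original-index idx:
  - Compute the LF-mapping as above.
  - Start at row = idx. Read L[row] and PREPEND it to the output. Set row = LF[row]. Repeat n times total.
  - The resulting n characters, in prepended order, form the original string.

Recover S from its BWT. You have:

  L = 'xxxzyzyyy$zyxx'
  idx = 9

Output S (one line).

LF mapping: 1 2 3 11 6 12 7 8 9 0 13 10 4 5
Walk LF starting at row 9, prepending L[row]:
  step 1: row=9, L[9]='$', prepend. Next row=LF[9]=0
  step 2: row=0, L[0]='x', prepend. Next row=LF[0]=1
  step 3: row=1, L[1]='x', prepend. Next row=LF[1]=2
  step 4: row=2, L[2]='x', prepend. Next row=LF[2]=3
  step 5: row=3, L[3]='z', prepend. Next row=LF[3]=11
  step 6: row=11, L[11]='y', prepend. Next row=LF[11]=10
  step 7: row=10, L[10]='z', prepend. Next row=LF[10]=13
  step 8: row=13, L[13]='x', prepend. Next row=LF[13]=5
  step 9: row=5, L[5]='z', prepend. Next row=LF[5]=12
  step 10: row=12, L[12]='x', prepend. Next row=LF[12]=4
  step 11: row=4, L[4]='y', prepend. Next row=LF[4]=6
  step 12: row=6, L[6]='y', prepend. Next row=LF[6]=7
  step 13: row=7, L[7]='y', prepend. Next row=LF[7]=8
  step 14: row=8, L[8]='y', prepend. Next row=LF[8]=9
Reversed output: yyyyxzxzyzxxx$

Answer: yyyyxzxzyzxxx$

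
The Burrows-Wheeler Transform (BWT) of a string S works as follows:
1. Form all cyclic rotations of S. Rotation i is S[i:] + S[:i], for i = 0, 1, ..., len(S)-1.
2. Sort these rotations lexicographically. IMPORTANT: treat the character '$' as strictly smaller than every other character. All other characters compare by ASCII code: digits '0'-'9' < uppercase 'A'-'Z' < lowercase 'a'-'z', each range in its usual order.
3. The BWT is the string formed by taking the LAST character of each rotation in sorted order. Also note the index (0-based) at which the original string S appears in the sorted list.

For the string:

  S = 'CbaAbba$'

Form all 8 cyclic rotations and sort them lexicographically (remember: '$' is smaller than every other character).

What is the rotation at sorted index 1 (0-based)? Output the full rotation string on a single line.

All 8 rotations (rotation i = S[i:]+S[:i]):
  rot[0] = CbaAbba$
  rot[1] = baAbba$C
  rot[2] = aAbba$Cb
  rot[3] = Abba$Cba
  rot[4] = bba$CbaA
  rot[5] = ba$CbaAb
  rot[6] = a$CbaAbb
  rot[7] = $CbaAbba
Sorted (with $ < everything):
  sorted[0] = $CbaAbba
  sorted[1] = Abba$Cba
  sorted[2] = CbaAbba$
  sorted[3] = a$CbaAbb
  sorted[4] = aAbba$Cb
  sorted[5] = ba$CbaAb
  sorted[6] = baAbba$C
  sorted[7] = bba$CbaA
sorted[1] = Abba$Cba

Answer: Abba$Cba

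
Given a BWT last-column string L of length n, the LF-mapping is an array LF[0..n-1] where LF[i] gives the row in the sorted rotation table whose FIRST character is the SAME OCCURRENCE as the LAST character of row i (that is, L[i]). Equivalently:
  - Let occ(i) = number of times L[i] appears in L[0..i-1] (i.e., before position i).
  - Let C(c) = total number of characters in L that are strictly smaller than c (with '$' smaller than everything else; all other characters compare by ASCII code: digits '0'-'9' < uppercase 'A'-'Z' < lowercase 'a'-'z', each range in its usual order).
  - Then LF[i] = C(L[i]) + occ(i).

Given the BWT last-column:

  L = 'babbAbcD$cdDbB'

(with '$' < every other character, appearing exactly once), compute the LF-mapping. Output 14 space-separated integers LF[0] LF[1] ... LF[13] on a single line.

Answer: 6 5 7 8 1 9 11 3 0 12 13 4 10 2

Derivation:
Char counts: '$':1, 'A':1, 'B':1, 'D':2, 'a':1, 'b':5, 'c':2, 'd':1
C (first-col start): C('$')=0, C('A')=1, C('B')=2, C('D')=3, C('a')=5, C('b')=6, C('c')=11, C('d')=13
L[0]='b': occ=0, LF[0]=C('b')+0=6+0=6
L[1]='a': occ=0, LF[1]=C('a')+0=5+0=5
L[2]='b': occ=1, LF[2]=C('b')+1=6+1=7
L[3]='b': occ=2, LF[3]=C('b')+2=6+2=8
L[4]='A': occ=0, LF[4]=C('A')+0=1+0=1
L[5]='b': occ=3, LF[5]=C('b')+3=6+3=9
L[6]='c': occ=0, LF[6]=C('c')+0=11+0=11
L[7]='D': occ=0, LF[7]=C('D')+0=3+0=3
L[8]='$': occ=0, LF[8]=C('$')+0=0+0=0
L[9]='c': occ=1, LF[9]=C('c')+1=11+1=12
L[10]='d': occ=0, LF[10]=C('d')+0=13+0=13
L[11]='D': occ=1, LF[11]=C('D')+1=3+1=4
L[12]='b': occ=4, LF[12]=C('b')+4=6+4=10
L[13]='B': occ=0, LF[13]=C('B')+0=2+0=2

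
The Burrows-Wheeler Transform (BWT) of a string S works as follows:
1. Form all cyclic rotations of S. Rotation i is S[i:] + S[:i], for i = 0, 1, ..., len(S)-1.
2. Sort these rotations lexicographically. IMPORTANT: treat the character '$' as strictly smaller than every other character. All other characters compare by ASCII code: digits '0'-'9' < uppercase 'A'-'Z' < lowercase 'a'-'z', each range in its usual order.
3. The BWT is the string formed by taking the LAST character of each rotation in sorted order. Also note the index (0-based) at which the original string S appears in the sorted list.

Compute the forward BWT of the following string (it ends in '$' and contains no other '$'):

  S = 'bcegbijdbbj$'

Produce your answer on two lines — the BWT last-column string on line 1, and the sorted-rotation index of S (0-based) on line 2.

All 12 rotations (rotation i = S[i:]+S[:i]):
  rot[0] = bcegbijdbbj$
  rot[1] = cegbijdbbj$b
  rot[2] = egbijdbbj$bc
  rot[3] = gbijdbbj$bce
  rot[4] = bijdbbj$bceg
  rot[5] = ijdbbj$bcegb
  rot[6] = jdbbj$bcegbi
  rot[7] = dbbj$bcegbij
  rot[8] = bbj$bcegbijd
  rot[9] = bj$bcegbijdb
  rot[10] = j$bcegbijdbb
  rot[11] = $bcegbijdbbj
Sorted (with $ < everything):
  sorted[0] = $bcegbijdbbj  (last char: 'j')
  sorted[1] = bbj$bcegbijd  (last char: 'd')
  sorted[2] = bcegbijdbbj$  (last char: '$')
  sorted[3] = bijdbbj$bceg  (last char: 'g')
  sorted[4] = bj$bcegbijdb  (last char: 'b')
  sorted[5] = cegbijdbbj$b  (last char: 'b')
  sorted[6] = dbbj$bcegbij  (last char: 'j')
  sorted[7] = egbijdbbj$bc  (last char: 'c')
  sorted[8] = gbijdbbj$bce  (last char: 'e')
  sorted[9] = ijdbbj$bcegb  (last char: 'b')
  sorted[10] = j$bcegbijdbb  (last char: 'b')
  sorted[11] = jdbbj$bcegbi  (last char: 'i')
Last column: jd$gbbjcebbi
Original string S is at sorted index 2

Answer: jd$gbbjcebbi
2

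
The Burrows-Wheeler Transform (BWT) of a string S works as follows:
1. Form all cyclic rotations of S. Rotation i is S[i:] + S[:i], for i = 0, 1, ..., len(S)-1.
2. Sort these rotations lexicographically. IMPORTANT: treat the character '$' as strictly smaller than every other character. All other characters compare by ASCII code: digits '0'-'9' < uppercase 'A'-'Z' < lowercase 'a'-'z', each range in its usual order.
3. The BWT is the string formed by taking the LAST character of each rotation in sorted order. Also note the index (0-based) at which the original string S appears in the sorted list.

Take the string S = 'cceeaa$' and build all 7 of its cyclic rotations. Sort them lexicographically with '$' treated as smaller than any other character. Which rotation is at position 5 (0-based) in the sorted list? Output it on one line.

All 7 rotations (rotation i = S[i:]+S[:i]):
  rot[0] = cceeaa$
  rot[1] = ceeaa$c
  rot[2] = eeaa$cc
  rot[3] = eaa$cce
  rot[4] = aa$ccee
  rot[5] = a$cceea
  rot[6] = $cceeaa
Sorted (with $ < everything):
  sorted[0] = $cceeaa
  sorted[1] = a$cceea
  sorted[2] = aa$ccee
  sorted[3] = cceeaa$
  sorted[4] = ceeaa$c
  sorted[5] = eaa$cce
  sorted[6] = eeaa$cc
sorted[5] = eaa$cce

Answer: eaa$cce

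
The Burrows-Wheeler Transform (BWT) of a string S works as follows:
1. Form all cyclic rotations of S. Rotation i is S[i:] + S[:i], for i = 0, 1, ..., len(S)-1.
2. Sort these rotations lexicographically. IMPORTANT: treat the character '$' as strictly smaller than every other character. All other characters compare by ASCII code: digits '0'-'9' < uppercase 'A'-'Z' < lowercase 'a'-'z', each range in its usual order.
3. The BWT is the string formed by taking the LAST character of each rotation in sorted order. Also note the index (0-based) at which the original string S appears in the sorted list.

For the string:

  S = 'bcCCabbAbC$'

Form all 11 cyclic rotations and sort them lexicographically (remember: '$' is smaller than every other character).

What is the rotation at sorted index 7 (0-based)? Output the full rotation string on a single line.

All 11 rotations (rotation i = S[i:]+S[:i]):
  rot[0] = bcCCabbAbC$
  rot[1] = cCCabbAbC$b
  rot[2] = CCabbAbC$bc
  rot[3] = CabbAbC$bcC
  rot[4] = abbAbC$bcCC
  rot[5] = bbAbC$bcCCa
  rot[6] = bAbC$bcCCab
  rot[7] = AbC$bcCCabb
  rot[8] = bC$bcCCabbA
  rot[9] = C$bcCCabbAb
  rot[10] = $bcCCabbAbC
Sorted (with $ < everything):
  sorted[0] = $bcCCabbAbC
  sorted[1] = AbC$bcCCabb
  sorted[2] = C$bcCCabbAb
  sorted[3] = CCabbAbC$bc
  sorted[4] = CabbAbC$bcC
  sorted[5] = abbAbC$bcCC
  sorted[6] = bAbC$bcCCab
  sorted[7] = bC$bcCCabbA
  sorted[8] = bbAbC$bcCCa
  sorted[9] = bcCCabbAbC$
  sorted[10] = cCCabbAbC$b
sorted[7] = bC$bcCCabbA

Answer: bC$bcCCabbA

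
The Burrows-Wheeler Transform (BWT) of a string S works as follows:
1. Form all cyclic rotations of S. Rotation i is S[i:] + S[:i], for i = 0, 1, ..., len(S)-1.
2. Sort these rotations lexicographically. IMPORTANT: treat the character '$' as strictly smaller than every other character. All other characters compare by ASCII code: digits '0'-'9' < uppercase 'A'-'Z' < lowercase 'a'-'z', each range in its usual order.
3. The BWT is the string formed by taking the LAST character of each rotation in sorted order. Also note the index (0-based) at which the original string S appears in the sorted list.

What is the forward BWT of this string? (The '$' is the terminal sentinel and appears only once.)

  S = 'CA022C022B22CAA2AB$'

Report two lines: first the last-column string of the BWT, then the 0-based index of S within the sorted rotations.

Answer: BCA00BA222CAC2A22$2
17

Derivation:
All 19 rotations (rotation i = S[i:]+S[:i]):
  rot[0] = CA022C022B22CAA2AB$
  rot[1] = A022C022B22CAA2AB$C
  rot[2] = 022C022B22CAA2AB$CA
  rot[3] = 22C022B22CAA2AB$CA0
  rot[4] = 2C022B22CAA2AB$CA02
  rot[5] = C022B22CAA2AB$CA022
  rot[6] = 022B22CAA2AB$CA022C
  rot[7] = 22B22CAA2AB$CA022C0
  rot[8] = 2B22CAA2AB$CA022C02
  rot[9] = B22CAA2AB$CA022C022
  rot[10] = 22CAA2AB$CA022C022B
  rot[11] = 2CAA2AB$CA022C022B2
  rot[12] = CAA2AB$CA022C022B22
  rot[13] = AA2AB$CA022C022B22C
  rot[14] = A2AB$CA022C022B22CA
  rot[15] = 2AB$CA022C022B22CAA
  rot[16] = AB$CA022C022B22CAA2
  rot[17] = B$CA022C022B22CAA2A
  rot[18] = $CA022C022B22CAA2AB
Sorted (with $ < everything):
  sorted[0] = $CA022C022B22CAA2AB  (last char: 'B')
  sorted[1] = 022B22CAA2AB$CA022C  (last char: 'C')
  sorted[2] = 022C022B22CAA2AB$CA  (last char: 'A')
  sorted[3] = 22B22CAA2AB$CA022C0  (last char: '0')
  sorted[4] = 22C022B22CAA2AB$CA0  (last char: '0')
  sorted[5] = 22CAA2AB$CA022C022B  (last char: 'B')
  sorted[6] = 2AB$CA022C022B22CAA  (last char: 'A')
  sorted[7] = 2B22CAA2AB$CA022C02  (last char: '2')
  sorted[8] = 2C022B22CAA2AB$CA02  (last char: '2')
  sorted[9] = 2CAA2AB$CA022C022B2  (last char: '2')
  sorted[10] = A022C022B22CAA2AB$C  (last char: 'C')
  sorted[11] = A2AB$CA022C022B22CA  (last char: 'A')
  sorted[12] = AA2AB$CA022C022B22C  (last char: 'C')
  sorted[13] = AB$CA022C022B22CAA2  (last char: '2')
  sorted[14] = B$CA022C022B22CAA2A  (last char: 'A')
  sorted[15] = B22CAA2AB$CA022C022  (last char: '2')
  sorted[16] = C022B22CAA2AB$CA022  (last char: '2')
  sorted[17] = CA022C022B22CAA2AB$  (last char: '$')
  sorted[18] = CAA2AB$CA022C022B22  (last char: '2')
Last column: BCA00BA222CAC2A22$2
Original string S is at sorted index 17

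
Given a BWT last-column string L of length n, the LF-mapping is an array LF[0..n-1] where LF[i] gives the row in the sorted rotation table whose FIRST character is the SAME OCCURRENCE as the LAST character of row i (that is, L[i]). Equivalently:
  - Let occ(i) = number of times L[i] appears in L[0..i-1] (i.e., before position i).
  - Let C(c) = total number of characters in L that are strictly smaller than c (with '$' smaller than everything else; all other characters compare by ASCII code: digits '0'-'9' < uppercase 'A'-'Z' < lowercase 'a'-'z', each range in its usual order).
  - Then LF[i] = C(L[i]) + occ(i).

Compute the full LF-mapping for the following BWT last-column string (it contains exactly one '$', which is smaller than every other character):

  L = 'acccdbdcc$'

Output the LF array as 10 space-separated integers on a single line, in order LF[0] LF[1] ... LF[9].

Answer: 1 3 4 5 8 2 9 6 7 0

Derivation:
Char counts: '$':1, 'a':1, 'b':1, 'c':5, 'd':2
C (first-col start): C('$')=0, C('a')=1, C('b')=2, C('c')=3, C('d')=8
L[0]='a': occ=0, LF[0]=C('a')+0=1+0=1
L[1]='c': occ=0, LF[1]=C('c')+0=3+0=3
L[2]='c': occ=1, LF[2]=C('c')+1=3+1=4
L[3]='c': occ=2, LF[3]=C('c')+2=3+2=5
L[4]='d': occ=0, LF[4]=C('d')+0=8+0=8
L[5]='b': occ=0, LF[5]=C('b')+0=2+0=2
L[6]='d': occ=1, LF[6]=C('d')+1=8+1=9
L[7]='c': occ=3, LF[7]=C('c')+3=3+3=6
L[8]='c': occ=4, LF[8]=C('c')+4=3+4=7
L[9]='$': occ=0, LF[9]=C('$')+0=0+0=0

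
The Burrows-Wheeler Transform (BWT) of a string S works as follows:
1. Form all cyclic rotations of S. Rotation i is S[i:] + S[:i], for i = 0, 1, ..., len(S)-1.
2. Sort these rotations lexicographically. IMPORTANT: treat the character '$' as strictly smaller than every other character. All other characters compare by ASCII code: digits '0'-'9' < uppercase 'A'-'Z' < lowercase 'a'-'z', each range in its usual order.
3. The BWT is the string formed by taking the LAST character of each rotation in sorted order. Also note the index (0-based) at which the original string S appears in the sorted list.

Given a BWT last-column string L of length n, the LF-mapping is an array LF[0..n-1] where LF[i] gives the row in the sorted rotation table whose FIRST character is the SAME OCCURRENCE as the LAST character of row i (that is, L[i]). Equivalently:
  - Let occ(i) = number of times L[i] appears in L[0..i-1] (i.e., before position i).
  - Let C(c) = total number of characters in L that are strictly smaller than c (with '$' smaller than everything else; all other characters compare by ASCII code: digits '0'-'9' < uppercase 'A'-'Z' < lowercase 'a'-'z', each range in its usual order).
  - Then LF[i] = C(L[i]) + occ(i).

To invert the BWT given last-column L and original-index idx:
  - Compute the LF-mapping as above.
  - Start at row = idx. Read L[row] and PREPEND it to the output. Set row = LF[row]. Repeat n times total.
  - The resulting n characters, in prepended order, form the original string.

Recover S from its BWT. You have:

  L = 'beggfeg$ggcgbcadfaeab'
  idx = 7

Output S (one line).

Answer: ceafgagdgagbgebegcfb$

Derivation:
LF mapping: 4 10 15 16 13 11 17 0 18 19 7 20 5 8 1 9 14 2 12 3 6
Walk LF starting at row 7, prepending L[row]:
  step 1: row=7, L[7]='$', prepend. Next row=LF[7]=0
  step 2: row=0, L[0]='b', prepend. Next row=LF[0]=4
  step 3: row=4, L[4]='f', prepend. Next row=LF[4]=13
  step 4: row=13, L[13]='c', prepend. Next row=LF[13]=8
  step 5: row=8, L[8]='g', prepend. Next row=LF[8]=18
  step 6: row=18, L[18]='e', prepend. Next row=LF[18]=12
  step 7: row=12, L[12]='b', prepend. Next row=LF[12]=5
  step 8: row=5, L[5]='e', prepend. Next row=LF[5]=11
  step 9: row=11, L[11]='g', prepend. Next row=LF[11]=20
  step 10: row=20, L[20]='b', prepend. Next row=LF[20]=6
  step 11: row=6, L[6]='g', prepend. Next row=LF[6]=17
  step 12: row=17, L[17]='a', prepend. Next row=LF[17]=2
  step 13: row=2, L[2]='g', prepend. Next row=LF[2]=15
  step 14: row=15, L[15]='d', prepend. Next row=LF[15]=9
  step 15: row=9, L[9]='g', prepend. Next row=LF[9]=19
  step 16: row=19, L[19]='a', prepend. Next row=LF[19]=3
  step 17: row=3, L[3]='g', prepend. Next row=LF[3]=16
  step 18: row=16, L[16]='f', prepend. Next row=LF[16]=14
  step 19: row=14, L[14]='a', prepend. Next row=LF[14]=1
  step 20: row=1, L[1]='e', prepend. Next row=LF[1]=10
  step 21: row=10, L[10]='c', prepend. Next row=LF[10]=7
Reversed output: ceafgagdgagbgebegcfb$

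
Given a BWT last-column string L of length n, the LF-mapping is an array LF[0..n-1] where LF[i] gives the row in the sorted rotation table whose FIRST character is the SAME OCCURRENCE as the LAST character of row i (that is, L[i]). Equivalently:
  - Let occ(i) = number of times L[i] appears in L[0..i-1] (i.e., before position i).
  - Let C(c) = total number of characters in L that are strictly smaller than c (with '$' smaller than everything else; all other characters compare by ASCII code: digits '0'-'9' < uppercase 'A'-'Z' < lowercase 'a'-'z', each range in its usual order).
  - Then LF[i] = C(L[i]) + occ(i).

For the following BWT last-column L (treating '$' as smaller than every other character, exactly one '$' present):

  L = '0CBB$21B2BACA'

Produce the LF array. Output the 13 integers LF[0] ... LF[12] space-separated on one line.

Char counts: '$':1, '0':1, '1':1, '2':2, 'A':2, 'B':4, 'C':2
C (first-col start): C('$')=0, C('0')=1, C('1')=2, C('2')=3, C('A')=5, C('B')=7, C('C')=11
L[0]='0': occ=0, LF[0]=C('0')+0=1+0=1
L[1]='C': occ=0, LF[1]=C('C')+0=11+0=11
L[2]='B': occ=0, LF[2]=C('B')+0=7+0=7
L[3]='B': occ=1, LF[3]=C('B')+1=7+1=8
L[4]='$': occ=0, LF[4]=C('$')+0=0+0=0
L[5]='2': occ=0, LF[5]=C('2')+0=3+0=3
L[6]='1': occ=0, LF[6]=C('1')+0=2+0=2
L[7]='B': occ=2, LF[7]=C('B')+2=7+2=9
L[8]='2': occ=1, LF[8]=C('2')+1=3+1=4
L[9]='B': occ=3, LF[9]=C('B')+3=7+3=10
L[10]='A': occ=0, LF[10]=C('A')+0=5+0=5
L[11]='C': occ=1, LF[11]=C('C')+1=11+1=12
L[12]='A': occ=1, LF[12]=C('A')+1=5+1=6

Answer: 1 11 7 8 0 3 2 9 4 10 5 12 6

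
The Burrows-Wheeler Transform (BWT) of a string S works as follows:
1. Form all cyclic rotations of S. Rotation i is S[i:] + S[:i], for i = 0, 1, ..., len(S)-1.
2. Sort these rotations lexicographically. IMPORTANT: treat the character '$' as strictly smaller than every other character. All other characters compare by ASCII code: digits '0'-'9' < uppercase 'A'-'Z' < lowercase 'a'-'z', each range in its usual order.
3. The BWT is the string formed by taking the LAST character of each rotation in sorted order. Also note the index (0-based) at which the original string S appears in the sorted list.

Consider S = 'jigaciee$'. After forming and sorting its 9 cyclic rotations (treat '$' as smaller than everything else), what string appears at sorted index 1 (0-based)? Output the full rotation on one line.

All 9 rotations (rotation i = S[i:]+S[:i]):
  rot[0] = jigaciee$
  rot[1] = igaciee$j
  rot[2] = gaciee$ji
  rot[3] = aciee$jig
  rot[4] = ciee$jiga
  rot[5] = iee$jigac
  rot[6] = ee$jigaci
  rot[7] = e$jigacie
  rot[8] = $jigaciee
Sorted (with $ < everything):
  sorted[0] = $jigaciee
  sorted[1] = aciee$jig
  sorted[2] = ciee$jiga
  sorted[3] = e$jigacie
  sorted[4] = ee$jigaci
  sorted[5] = gaciee$ji
  sorted[6] = iee$jigac
  sorted[7] = igaciee$j
  sorted[8] = jigaciee$
sorted[1] = aciee$jig

Answer: aciee$jig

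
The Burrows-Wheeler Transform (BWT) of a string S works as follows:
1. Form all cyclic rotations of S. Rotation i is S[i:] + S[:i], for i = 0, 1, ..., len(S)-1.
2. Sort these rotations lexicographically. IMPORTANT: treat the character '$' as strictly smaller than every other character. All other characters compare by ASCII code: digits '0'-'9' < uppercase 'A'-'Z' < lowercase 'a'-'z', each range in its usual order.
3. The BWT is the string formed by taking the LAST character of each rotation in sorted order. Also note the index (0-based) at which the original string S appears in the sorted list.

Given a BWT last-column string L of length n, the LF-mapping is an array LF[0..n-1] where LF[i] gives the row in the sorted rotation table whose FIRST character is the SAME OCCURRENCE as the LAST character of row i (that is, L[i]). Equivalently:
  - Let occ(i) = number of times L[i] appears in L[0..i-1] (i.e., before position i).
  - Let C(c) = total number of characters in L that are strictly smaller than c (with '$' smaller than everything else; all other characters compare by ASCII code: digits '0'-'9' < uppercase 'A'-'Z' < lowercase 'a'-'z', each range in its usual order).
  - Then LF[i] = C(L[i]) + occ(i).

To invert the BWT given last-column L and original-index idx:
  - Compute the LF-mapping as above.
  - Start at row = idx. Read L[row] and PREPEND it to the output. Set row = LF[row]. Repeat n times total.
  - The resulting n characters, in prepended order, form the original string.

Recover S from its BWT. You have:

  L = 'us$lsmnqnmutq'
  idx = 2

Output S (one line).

LF mapping: 11 8 0 1 9 2 4 6 5 3 12 10 7
Walk LF starting at row 2, prepending L[row]:
  step 1: row=2, L[2]='$', prepend. Next row=LF[2]=0
  step 2: row=0, L[0]='u', prepend. Next row=LF[0]=11
  step 3: row=11, L[11]='t', prepend. Next row=LF[11]=10
  step 4: row=10, L[10]='u', prepend. Next row=LF[10]=12
  step 5: row=12, L[12]='q', prepend. Next row=LF[12]=7
  step 6: row=7, L[7]='q', prepend. Next row=LF[7]=6
  step 7: row=6, L[6]='n', prepend. Next row=LF[6]=4
  step 8: row=4, L[4]='s', prepend. Next row=LF[4]=9
  step 9: row=9, L[9]='m', prepend. Next row=LF[9]=3
  step 10: row=3, L[3]='l', prepend. Next row=LF[3]=1
  step 11: row=1, L[1]='s', prepend. Next row=LF[1]=8
  step 12: row=8, L[8]='n', prepend. Next row=LF[8]=5
  step 13: row=5, L[5]='m', prepend. Next row=LF[5]=2
Reversed output: mnslmsnqqutu$

Answer: mnslmsnqqutu$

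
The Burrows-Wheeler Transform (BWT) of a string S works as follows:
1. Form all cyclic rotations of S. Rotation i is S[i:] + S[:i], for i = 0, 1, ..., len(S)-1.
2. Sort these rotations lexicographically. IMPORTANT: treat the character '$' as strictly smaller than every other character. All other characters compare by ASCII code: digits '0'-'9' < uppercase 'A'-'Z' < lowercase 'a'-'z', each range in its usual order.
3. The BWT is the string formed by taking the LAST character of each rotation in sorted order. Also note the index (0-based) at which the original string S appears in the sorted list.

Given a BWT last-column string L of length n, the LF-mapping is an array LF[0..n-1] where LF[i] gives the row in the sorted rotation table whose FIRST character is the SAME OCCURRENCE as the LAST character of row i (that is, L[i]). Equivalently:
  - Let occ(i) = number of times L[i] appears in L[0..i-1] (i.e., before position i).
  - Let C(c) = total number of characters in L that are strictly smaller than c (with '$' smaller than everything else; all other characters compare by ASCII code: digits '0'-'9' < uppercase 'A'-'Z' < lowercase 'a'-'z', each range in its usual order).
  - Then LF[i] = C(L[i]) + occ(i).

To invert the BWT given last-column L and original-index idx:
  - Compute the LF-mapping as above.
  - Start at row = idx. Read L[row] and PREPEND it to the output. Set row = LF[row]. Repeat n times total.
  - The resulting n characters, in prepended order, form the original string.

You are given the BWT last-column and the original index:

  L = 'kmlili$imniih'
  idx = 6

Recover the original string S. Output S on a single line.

LF mapping: 7 10 8 2 9 3 0 4 11 12 5 6 1
Walk LF starting at row 6, prepending L[row]:
  step 1: row=6, L[6]='$', prepend. Next row=LF[6]=0
  step 2: row=0, L[0]='k', prepend. Next row=LF[0]=7
  step 3: row=7, L[7]='i', prepend. Next row=LF[7]=4
  step 4: row=4, L[4]='l', prepend. Next row=LF[4]=9
  step 5: row=9, L[9]='n', prepend. Next row=LF[9]=12
  step 6: row=12, L[12]='h', prepend. Next row=LF[12]=1
  step 7: row=1, L[1]='m', prepend. Next row=LF[1]=10
  step 8: row=10, L[10]='i', prepend. Next row=LF[10]=5
  step 9: row=5, L[5]='i', prepend. Next row=LF[5]=3
  step 10: row=3, L[3]='i', prepend. Next row=LF[3]=2
  step 11: row=2, L[2]='l', prepend. Next row=LF[2]=8
  step 12: row=8, L[8]='m', prepend. Next row=LF[8]=11
  step 13: row=11, L[11]='i', prepend. Next row=LF[11]=6
Reversed output: imliiimhnlik$

Answer: imliiimhnlik$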